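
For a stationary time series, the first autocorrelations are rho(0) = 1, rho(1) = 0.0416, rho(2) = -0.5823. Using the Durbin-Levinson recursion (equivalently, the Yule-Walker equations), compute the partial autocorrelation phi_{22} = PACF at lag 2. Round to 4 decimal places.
\phi_{22} = -0.5850

The PACF at lag k is phi_{kk}, the last component of the solution
to the Yule-Walker system G_k phi = r_k where
  (G_k)_{ij} = rho(|i - j|), (r_k)_i = rho(i), i,j = 1..k.
Equivalently, Durbin-Levinson gives phi_{kk} iteratively:
  phi_{11} = rho(1)
  phi_{kk} = [rho(k) - sum_{j=1..k-1} phi_{k-1,j} rho(k-j)]
            / [1 - sum_{j=1..k-1} phi_{k-1,j} rho(j)],
  phi_{k,j} = phi_{k-1,j} - phi_{kk} phi_{k-1,k-j},  j = 1..k-1.
Step k = 1:
  phi_11 = rho(1) = 0.0416.
Step k = 2:
  phi_22 = [rho(2) - phi_11 rho(1)] / [1 - phi_11 rho(1)] = [-0.5823 - (0.0416)(0.0416)] / [1 - (0.0416)(0.0416)]
         = -0.58403056 / 0.99826944 = -0.585.
Therefore phi_{22} = -0.5850.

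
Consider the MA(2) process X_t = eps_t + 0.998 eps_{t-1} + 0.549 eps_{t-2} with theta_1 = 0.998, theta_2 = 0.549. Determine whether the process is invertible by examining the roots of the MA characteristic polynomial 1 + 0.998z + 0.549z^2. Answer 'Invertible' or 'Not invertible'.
\text{Invertible}

The MA(q) characteristic polynomial is P(z) = 1 + 0.998z + 0.549z^2.
Invertibility requires all roots to lie outside the unit circle, i.e. |z| > 1 for every root.
Set 1 + (0.998) z + (0.549) z^2 = 0, i.e. a z^2 + b z + c = 0 with a = 0.549, b = 0.998, c = 1.
Discriminant D = b^2 - 4ac = (0.998)^2 - 4*(0.549)*1 = 0.996004 - (2.196) = -1.199996.
D < 0, so the roots are the complex-conjugate pair z = (-b +/- i sqrt(-D)) / (2a) = -0.9089 +/- 0.9977i.
For a conjugate pair |z|^2 = z * conj(z) = (product of roots) = c/a = 1/(0.549) = 1.821494, so |z| = sqrt(1.821494) = 1.3496 for both roots.
Moduli of all roots: 1.3496, 1.3496.
All moduli strictly greater than 1? Yes.
Verdict: Invertible.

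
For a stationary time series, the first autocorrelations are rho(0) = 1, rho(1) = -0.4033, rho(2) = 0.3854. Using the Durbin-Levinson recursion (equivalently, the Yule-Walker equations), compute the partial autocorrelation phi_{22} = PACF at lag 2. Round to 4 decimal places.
\phi_{22} = 0.2660

The PACF at lag k is phi_{kk}, the last component of the solution
to the Yule-Walker system G_k phi = r_k where
  (G_k)_{ij} = rho(|i - j|), (r_k)_i = rho(i), i,j = 1..k.
Equivalently, Durbin-Levinson gives phi_{kk} iteratively:
  phi_{11} = rho(1)
  phi_{kk} = [rho(k) - sum_{j=1..k-1} phi_{k-1,j} rho(k-j)]
            / [1 - sum_{j=1..k-1} phi_{k-1,j} rho(j)],
  phi_{k,j} = phi_{k-1,j} - phi_{kk} phi_{k-1,k-j},  j = 1..k-1.
Step k = 1:
  phi_11 = rho(1) = -0.4033.
Step k = 2:
  phi_22 = [rho(2) - phi_11 rho(1)] / [1 - phi_11 rho(1)] = [0.3854 - (-0.4033)(-0.4033)] / [1 - (-0.4033)(-0.4033)]
         = 0.22274911 / 0.83734911 = 0.266.
Therefore phi_{22} = 0.2660.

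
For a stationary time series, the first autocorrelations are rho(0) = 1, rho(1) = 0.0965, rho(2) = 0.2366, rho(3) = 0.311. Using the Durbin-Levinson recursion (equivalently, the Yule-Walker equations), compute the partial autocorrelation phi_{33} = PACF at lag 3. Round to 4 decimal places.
\phi_{33} = 0.2890

The PACF at lag k is phi_{kk}, the last component of the solution
to the Yule-Walker system G_k phi = r_k where
  (G_k)_{ij} = rho(|i - j|), (r_k)_i = rho(i), i,j = 1..k.
Equivalently, Durbin-Levinson gives phi_{kk} iteratively:
  phi_{11} = rho(1)
  phi_{kk} = [rho(k) - sum_{j=1..k-1} phi_{k-1,j} rho(k-j)]
            / [1 - sum_{j=1..k-1} phi_{k-1,j} rho(j)],
  phi_{k,j} = phi_{k-1,j} - phi_{kk} phi_{k-1,k-j},  j = 1..k-1.
Step k = 1:
  phi_11 = rho(1) = 0.0965.
Step k = 2:
  phi_22 = [rho(2) - phi_11 rho(1)] / [1 - phi_11 rho(1)] = [0.2366 - (0.0965)(0.0965)] / [1 - (0.0965)(0.0965)]
         = 0.22728775 / 0.99068775 = 0.229424.
  Update: phi_21 = phi_11 - phi_22 phi_11 = 0.0965 - (0.229424)(0.0965) = 0.074361.
Step k = 3:
  phi_33 = [rho(3) - phi_21 rho(2) - phi_22 rho(1)] / [1 - phi_21 rho(1) - phi_22 rho(2)]
    numerator   = 0.311 - (0.074361)(0.2366) - (0.229424)(0.0965) = 0.27126685
    denominator = 1 - (0.074361)(0.0965) - (0.229424)(0.2366) = 0.93854244
  phi_33 = 0.27126685 / 0.93854244 = 0.289.
Therefore phi_{33} = 0.2890.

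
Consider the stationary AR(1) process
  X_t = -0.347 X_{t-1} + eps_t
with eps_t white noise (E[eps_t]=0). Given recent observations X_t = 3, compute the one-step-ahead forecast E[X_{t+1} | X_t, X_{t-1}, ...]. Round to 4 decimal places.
E[X_{t+1} \mid \mathcal F_t] = -1.0410

For an AR(p) model X_t = c + sum_i phi_i X_{t-i} + eps_t, the
one-step-ahead conditional mean is
  E[X_{t+1} | X_t, ...] = c + sum_i phi_i X_{t+1-i}.
Substitute known values:
  E[X_{t+1} | ...] = (-0.347) * (3)
                   = -1.0410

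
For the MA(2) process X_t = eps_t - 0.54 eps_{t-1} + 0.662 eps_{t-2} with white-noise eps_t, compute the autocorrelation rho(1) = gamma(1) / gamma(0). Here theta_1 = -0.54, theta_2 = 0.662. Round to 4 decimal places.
\rho(1) = -0.5188

For an MA(q) process with theta_0 = 1, the autocovariance is
  gamma(k) = sigma^2 * sum_{i=0..q-k} theta_i * theta_{i+k},
and rho(k) = gamma(k) / gamma(0). Sigma^2 cancels.
  numerator   = (1)*(-0.54) + (-0.54)*(0.662) = -0.89748.
  denominator = (1)^2 + (-0.54)^2 + (0.662)^2 = 1.729844.
  rho(1) = -0.89748 / 1.729844 = -0.5188.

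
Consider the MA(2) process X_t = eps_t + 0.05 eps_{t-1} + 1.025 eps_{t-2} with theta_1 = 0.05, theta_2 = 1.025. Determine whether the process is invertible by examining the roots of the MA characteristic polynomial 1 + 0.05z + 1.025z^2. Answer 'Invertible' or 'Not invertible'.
\text{Not invertible}

The MA(q) characteristic polynomial is P(z) = 1 + 0.05z + 1.025z^2.
Invertibility requires all roots to lie outside the unit circle, i.e. |z| > 1 for every root.
Set 1 + (0.05) z + (1.025) z^2 = 0, i.e. a z^2 + b z + c = 0 with a = 1.025, b = 0.05, c = 1.
Discriminant D = b^2 - 4ac = (0.05)^2 - 4*(1.025)*1 = 0.0025 - (4.1) = -4.0975.
D < 0, so the roots are the complex-conjugate pair z = (-b +/- i sqrt(-D)) / (2a) = -0.0244 +/- 0.9874i.
For a conjugate pair |z|^2 = z * conj(z) = (product of roots) = c/a = 1/(1.025) = 0.97561, so |z| = sqrt(0.97561) = 0.9877 for both roots.
Moduli of all roots: 0.9877, 0.9877.
All moduli strictly greater than 1? No.
Verdict: Not invertible.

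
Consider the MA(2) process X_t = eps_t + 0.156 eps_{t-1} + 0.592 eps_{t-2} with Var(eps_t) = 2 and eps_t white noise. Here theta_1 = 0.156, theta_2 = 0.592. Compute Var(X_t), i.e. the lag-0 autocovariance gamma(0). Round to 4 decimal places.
\gamma(0) = 2.7496

For an MA(q) process X_t = eps_t + sum_i theta_i eps_{t-i} with
Var(eps_t) = sigma^2, the variance is
  gamma(0) = sigma^2 * (1 + sum_i theta_i^2).
  sum_i theta_i^2 = (0.156)^2 + (0.592)^2 = 0.024336 + 0.350464 = 0.3748.
  gamma(0) = 2 * (1 + 0.3748) = 2 * 1.3748 = 2.7496.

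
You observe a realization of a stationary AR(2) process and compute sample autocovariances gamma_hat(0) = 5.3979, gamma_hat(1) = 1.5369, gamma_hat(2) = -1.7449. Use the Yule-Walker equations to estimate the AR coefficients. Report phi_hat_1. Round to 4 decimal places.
\hat\phi_{1} = 0.4100

The Yule-Walker equations for an AR(p) process read, in matrix form,
  Gamma_p phi = r_p,   with   (Gamma_p)_{ij} = gamma(|i - j|),
                       (r_p)_i = gamma(i),   i,j = 1..p.
Substitute the sample gammas (Toeplitz matrix and right-hand side of size 2):
  Gamma_p = [[5.3979, 1.5369], [1.5369, 5.3979]]
  r_p     = [1.5369, -1.7449]
Written out:
  5.3979 phi_1 + 1.5369 phi_2 = 1.5369
  1.5369 phi_1 + 5.3979 phi_2 = -1.7449
Solve by Cramer's rule:
  det = gamma(0)^2 - gamma(1)^2 = (5.3979)^2 - (1.5369)^2 = 29.13732441 - 2.36206161 = 26.7752628
  phi_hat_1 = [gamma(1) gamma(0) - gamma(1) gamma(2)] / det = [(1.5369)(5.3979) - (1.5369)(-1.7449)] / 26.7752628 = 10.97776932 / 26.7752628 = 0.41
  phi_hat_2 = [gamma(0) gamma(2) - gamma(1)^2] / det = [(5.3979)(-1.7449) - (1.5369)^2] / 26.7752628 = -11.78085732 / 26.7752628 = -0.44
So phi_hat = [0.4100, -0.4400].
Therefore phi_hat_1 = 0.4100.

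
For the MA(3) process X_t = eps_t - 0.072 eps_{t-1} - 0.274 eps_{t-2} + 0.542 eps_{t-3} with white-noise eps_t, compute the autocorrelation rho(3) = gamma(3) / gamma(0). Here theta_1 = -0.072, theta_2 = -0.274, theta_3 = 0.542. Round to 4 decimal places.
\rho(3) = 0.3945

For an MA(q) process with theta_0 = 1, the autocovariance is
  gamma(k) = sigma^2 * sum_{i=0..q-k} theta_i * theta_{i+k},
and rho(k) = gamma(k) / gamma(0). Sigma^2 cancels.
  numerator   = (1)*(0.542) = 0.542.
  denominator = (1)^2 + (-0.072)^2 + (-0.274)^2 + (0.542)^2 = 1.374024.
  rho(3) = 0.542 / 1.374024 = 0.3945.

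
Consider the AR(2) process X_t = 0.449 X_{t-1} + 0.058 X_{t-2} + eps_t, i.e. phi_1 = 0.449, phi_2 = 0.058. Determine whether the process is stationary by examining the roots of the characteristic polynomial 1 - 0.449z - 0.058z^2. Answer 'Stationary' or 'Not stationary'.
\text{Stationary}

The AR(p) characteristic polynomial is P(z) = 1 - 0.449z - 0.058z^2.
Stationarity requires all roots to lie outside the unit circle, i.e. |z| > 1 for every root.
Set 1 + (-0.449) z + (-0.058) z^2 = 0, i.e. a z^2 + b z + c = 0 with a = -0.058, b = -0.449, c = 1.
Discriminant D = b^2 - 4ac = (-0.449)^2 - 4*(-0.058)*1 = 0.201601 - (-0.232) = 0.433601.
D >= 0, so the roots are real: z = (-b +/- sqrt(D)) / (2a) = (0.449 +/- 0.658484) / (-0.116).
  z_1 = (0.449 + 0.658484) / (-0.116) = -9.5473,   |z_1| = 9.5473.
  z_2 = (0.449 - 0.658484) / (-0.116) = 1.8059,   |z_2| = 1.8059.
Moduli of all roots: 9.5473, 1.8059.
All moduli strictly greater than 1? Yes.
Verdict: Stationary.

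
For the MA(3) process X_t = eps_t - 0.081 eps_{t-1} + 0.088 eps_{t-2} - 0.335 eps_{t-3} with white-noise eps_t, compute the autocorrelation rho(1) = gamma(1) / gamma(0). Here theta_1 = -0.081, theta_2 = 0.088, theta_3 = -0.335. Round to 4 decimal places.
\rho(1) = -0.1044

For an MA(q) process with theta_0 = 1, the autocovariance is
  gamma(k) = sigma^2 * sum_{i=0..q-k} theta_i * theta_{i+k},
and rho(k) = gamma(k) / gamma(0). Sigma^2 cancels.
  numerator   = (1)*(-0.081) + (-0.081)*(0.088) + (0.088)*(-0.335) = -0.117608.
  denominator = (1)^2 + (-0.081)^2 + (0.088)^2 + (-0.335)^2 = 1.12653.
  rho(1) = -0.117608 / 1.12653 = -0.1044.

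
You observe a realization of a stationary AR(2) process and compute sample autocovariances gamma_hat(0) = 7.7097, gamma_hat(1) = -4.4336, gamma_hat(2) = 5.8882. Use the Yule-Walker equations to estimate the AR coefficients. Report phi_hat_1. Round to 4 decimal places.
\hat\phi_{1} = -0.2030

The Yule-Walker equations for an AR(p) process read, in matrix form,
  Gamma_p phi = r_p,   with   (Gamma_p)_{ij} = gamma(|i - j|),
                       (r_p)_i = gamma(i),   i,j = 1..p.
Substitute the sample gammas (Toeplitz matrix and right-hand side of size 2):
  Gamma_p = [[7.7097, -4.4336], [-4.4336, 7.7097]]
  r_p     = [-4.4336, 5.8882]
Written out:
  7.7097 phi_1 - 4.4336 phi_2 = -4.4336
  -4.4336 phi_1 + 7.7097 phi_2 = 5.8882
Solve by Cramer's rule:
  det = gamma(0)^2 - gamma(1)^2 = (7.7097)^2 - (-4.4336)^2 = 59.43947409 - 19.65680896 = 39.78266513
  phi_hat_1 = [gamma(1) gamma(0) - gamma(1) gamma(2)] / det = [(-4.4336)(7.7097) - (-4.4336)(5.8882)] / 39.78266513 = -8.0758024 / 39.78266513 = -0.203
  phi_hat_2 = [gamma(0) gamma(2) - gamma(1)^2] / det = [(7.7097)(5.8882) - (-4.4336)^2] / 39.78266513 = 25.73944658 / 39.78266513 = 0.647
So phi_hat = [-0.2030, 0.6470].
Therefore phi_hat_1 = -0.2030.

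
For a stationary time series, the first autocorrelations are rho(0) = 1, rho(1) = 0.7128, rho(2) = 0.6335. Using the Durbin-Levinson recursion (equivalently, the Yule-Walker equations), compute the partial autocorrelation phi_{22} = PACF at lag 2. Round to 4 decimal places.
\phi_{22} = 0.2550

The PACF at lag k is phi_{kk}, the last component of the solution
to the Yule-Walker system G_k phi = r_k where
  (G_k)_{ij} = rho(|i - j|), (r_k)_i = rho(i), i,j = 1..k.
Equivalently, Durbin-Levinson gives phi_{kk} iteratively:
  phi_{11} = rho(1)
  phi_{kk} = [rho(k) - sum_{j=1..k-1} phi_{k-1,j} rho(k-j)]
            / [1 - sum_{j=1..k-1} phi_{k-1,j} rho(j)],
  phi_{k,j} = phi_{k-1,j} - phi_{kk} phi_{k-1,k-j},  j = 1..k-1.
Step k = 1:
  phi_11 = rho(1) = 0.7128.
Step k = 2:
  phi_22 = [rho(2) - phi_11 rho(1)] / [1 - phi_11 rho(1)] = [0.6335 - (0.7128)(0.7128)] / [1 - (0.7128)(0.7128)]
         = 0.12541616 / 0.49191616 = 0.255.
Therefore phi_{22} = 0.2550.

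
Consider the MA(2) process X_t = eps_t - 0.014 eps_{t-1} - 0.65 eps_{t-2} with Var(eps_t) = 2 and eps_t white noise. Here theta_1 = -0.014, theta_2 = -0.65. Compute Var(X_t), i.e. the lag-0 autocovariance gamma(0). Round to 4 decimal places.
\gamma(0) = 2.8454

For an MA(q) process X_t = eps_t + sum_i theta_i eps_{t-i} with
Var(eps_t) = sigma^2, the variance is
  gamma(0) = sigma^2 * (1 + sum_i theta_i^2).
  sum_i theta_i^2 = (-0.014)^2 + (-0.65)^2 = 0.000196 + 0.4225 = 0.422696.
  gamma(0) = 2 * (1 + 0.422696) = 2 * 1.422696 = 2.845392, which rounds to 2.8454.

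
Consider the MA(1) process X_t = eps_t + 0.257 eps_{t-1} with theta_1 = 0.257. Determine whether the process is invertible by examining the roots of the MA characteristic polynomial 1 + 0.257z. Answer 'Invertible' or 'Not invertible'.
\text{Invertible}

The MA(q) characteristic polynomial is P(z) = 1 + 0.257z.
Invertibility requires all roots to lie outside the unit circle, i.e. |z| > 1 for every root.
This is linear in z: 1 + (0.257) z = 0  =>  z = -1/(0.257) = -3.891051,  |z| = 3.891051.
Moduli of all roots: 3.8911.
All moduli strictly greater than 1? Yes.
Verdict: Invertible.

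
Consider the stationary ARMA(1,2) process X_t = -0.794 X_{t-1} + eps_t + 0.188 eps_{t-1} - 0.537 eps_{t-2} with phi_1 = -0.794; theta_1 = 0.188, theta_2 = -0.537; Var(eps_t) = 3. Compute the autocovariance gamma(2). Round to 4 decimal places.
\gamma(2) = -0.2322

Multiply the model equation by X_{t-k} and take expectations. With theta_0 = psi_0 = 1 and psi_j the MA(infinity) weights, this gives
  gamma(k) - sum_i phi_i gamma(k-i) = c_k,
  c_k = sigma^2 * sum_{j=k..q} theta_j psi_{j-k}   (c_k = 0 for k > q),
using gamma(-m) = gamma(m).
psi-weights needed (psi_j = theta_j + sum_i phi_i psi_{j-i}):
  psi_1 = theta_1 + phi_1 = 0.188 + (-0.794) = -0.606
  psi_2 = theta_2 + phi_1 psi_1 = -0.537 + (-0.794)(-0.606) = -0.055836
Right-hand sides:
  c_0 = sigma^2 (1 + theta_1 psi_1 + theta_2 psi_2) = 3 * (1 + (0.188)(-0.606) + (-0.537)(-0.055836)) = 3 * 0.916056 = 2.748168
  c_1 = sigma^2 (theta_1 + theta_2 psi_1) = 3 * (0.188 + (-0.537)(-0.606)) = 1.540266
  c_2 = sigma^2 theta_2 = 3 * (-0.537) = -1.611
Equations for k = 0 and k = 1 (AR order 1):
  gamma(0) = phi_1 gamma(1) + c_0
  gamma(1) = phi_1 gamma(0) + c_1
Substituting the second into the first: gamma(0) (1 - phi_1^2) = c_0 + phi_1 c_1, so
  gamma(0) = (c_0 + phi_1 c_1) / (1 - phi_1^2) = (2.748168 + (-0.794)(1.540266)) / (1 - (-0.794)^2) = 1.525197 / 0.369564 = 4.127016.
  gamma(1) = phi_1 gamma(0) + c_1 = (-0.794)(4.127016) + (1.540266) = -1.736585.
For k = 2: gamma(2) = phi_1 gamma(1) + c_2
  = (-0.794)(-1.736585) + (-1.611) = -0.232152.
Therefore gamma(2) = -0.2322 (to 4 decimal places).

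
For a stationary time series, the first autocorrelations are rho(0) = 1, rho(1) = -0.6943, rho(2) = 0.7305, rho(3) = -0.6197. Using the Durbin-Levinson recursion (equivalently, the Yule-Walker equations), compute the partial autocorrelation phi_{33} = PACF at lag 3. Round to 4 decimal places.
\phi_{33} = -0.0571

The PACF at lag k is phi_{kk}, the last component of the solution
to the Yule-Walker system G_k phi = r_k where
  (G_k)_{ij} = rho(|i - j|), (r_k)_i = rho(i), i,j = 1..k.
Equivalently, Durbin-Levinson gives phi_{kk} iteratively:
  phi_{11} = rho(1)
  phi_{kk} = [rho(k) - sum_{j=1..k-1} phi_{k-1,j} rho(k-j)]
            / [1 - sum_{j=1..k-1} phi_{k-1,j} rho(j)],
  phi_{k,j} = phi_{k-1,j} - phi_{kk} phi_{k-1,k-j},  j = 1..k-1.
Step k = 1:
  phi_11 = rho(1) = -0.6943.
Step k = 2:
  phi_22 = [rho(2) - phi_11 rho(1)] / [1 - phi_11 rho(1)] = [0.7305 - (-0.6943)(-0.6943)] / [1 - (-0.6943)(-0.6943)]
         = 0.24844751 / 0.51794751 = 0.479677.
  Update: phi_21 = phi_11 - phi_22 phi_11 = -0.6943 - (0.479677)(-0.6943) = -0.36126.
Step k = 3:
  phi_33 = [rho(3) - phi_21 rho(2) - phi_22 rho(1)] / [1 - phi_21 rho(1) - phi_22 rho(2)]
    numerator   = -0.6197 - (-0.36126)(0.7305) - (0.479677)(-0.6943) = -0.02275964
    denominator = 1 - (-0.36126)(-0.6943) - (0.479677)(0.7305) = 0.39877295
  phi_33 = -0.02275964 / 0.39877295 = -0.0571.
Therefore phi_{33} = -0.0571.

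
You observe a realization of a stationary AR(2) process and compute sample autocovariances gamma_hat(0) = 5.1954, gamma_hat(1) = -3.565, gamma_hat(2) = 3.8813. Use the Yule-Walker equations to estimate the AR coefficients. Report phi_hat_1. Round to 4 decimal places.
\hat\phi_{1} = -0.3280

The Yule-Walker equations for an AR(p) process read, in matrix form,
  Gamma_p phi = r_p,   with   (Gamma_p)_{ij} = gamma(|i - j|),
                       (r_p)_i = gamma(i),   i,j = 1..p.
Substitute the sample gammas (Toeplitz matrix and right-hand side of size 2):
  Gamma_p = [[5.1954, -3.565], [-3.565, 5.1954]]
  r_p     = [-3.565, 3.8813]
Written out:
  5.1954 phi_1 - 3.565 phi_2 = -3.565
  -3.565 phi_1 + 5.1954 phi_2 = 3.8813
Solve by Cramer's rule:
  det = gamma(0)^2 - gamma(1)^2 = (5.1954)^2 - (-3.565)^2 = 26.99218116 - 12.709225 = 14.28295616
  phi_hat_1 = [gamma(1) gamma(0) - gamma(1) gamma(2)] / det = [(-3.565)(5.1954) - (-3.565)(3.8813)] / 14.28295616 = -4.6847665 / 14.28295616 = -0.328
  phi_hat_2 = [gamma(0) gamma(2) - gamma(1)^2] / det = [(5.1954)(3.8813) - (-3.565)^2] / 14.28295616 = 7.45568102 / 14.28295616 = 0.522
So phi_hat = [-0.3280, 0.5220].
Therefore phi_hat_1 = -0.3280.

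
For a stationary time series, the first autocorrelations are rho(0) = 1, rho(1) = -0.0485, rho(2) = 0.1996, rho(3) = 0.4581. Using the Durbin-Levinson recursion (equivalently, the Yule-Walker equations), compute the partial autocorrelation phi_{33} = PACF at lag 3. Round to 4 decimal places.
\phi_{33} = 0.4960

The PACF at lag k is phi_{kk}, the last component of the solution
to the Yule-Walker system G_k phi = r_k where
  (G_k)_{ij} = rho(|i - j|), (r_k)_i = rho(i), i,j = 1..k.
Equivalently, Durbin-Levinson gives phi_{kk} iteratively:
  phi_{11} = rho(1)
  phi_{kk} = [rho(k) - sum_{j=1..k-1} phi_{k-1,j} rho(k-j)]
            / [1 - sum_{j=1..k-1} phi_{k-1,j} rho(j)],
  phi_{k,j} = phi_{k-1,j} - phi_{kk} phi_{k-1,k-j},  j = 1..k-1.
Step k = 1:
  phi_11 = rho(1) = -0.0485.
Step k = 2:
  phi_22 = [rho(2) - phi_11 rho(1)] / [1 - phi_11 rho(1)] = [0.1996 - (-0.0485)(-0.0485)] / [1 - (-0.0485)(-0.0485)]
         = 0.19724775 / 0.99764775 = 0.197713.
  Update: phi_21 = phi_11 - phi_22 phi_11 = -0.0485 - (0.197713)(-0.0485) = -0.038911.
Step k = 3:
  phi_33 = [rho(3) - phi_21 rho(2) - phi_22 rho(1)] / [1 - phi_21 rho(1) - phi_22 rho(2)]
    numerator   = 0.4581 - (-0.038911)(0.1996) - (0.197713)(-0.0485) = 0.47545569
    denominator = 1 - (-0.038911)(-0.0485) - (0.197713)(0.1996) = 0.95864934
  phi_33 = 0.47545569 / 0.95864934 = 0.496.
Therefore phi_{33} = 0.4960.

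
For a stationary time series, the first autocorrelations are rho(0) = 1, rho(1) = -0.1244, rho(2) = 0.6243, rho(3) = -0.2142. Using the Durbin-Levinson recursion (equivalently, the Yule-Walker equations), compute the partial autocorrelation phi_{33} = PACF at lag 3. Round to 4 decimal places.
\phi_{33} = -0.1770

The PACF at lag k is phi_{kk}, the last component of the solution
to the Yule-Walker system G_k phi = r_k where
  (G_k)_{ij} = rho(|i - j|), (r_k)_i = rho(i), i,j = 1..k.
Equivalently, Durbin-Levinson gives phi_{kk} iteratively:
  phi_{11} = rho(1)
  phi_{kk} = [rho(k) - sum_{j=1..k-1} phi_{k-1,j} rho(k-j)]
            / [1 - sum_{j=1..k-1} phi_{k-1,j} rho(j)],
  phi_{k,j} = phi_{k-1,j} - phi_{kk} phi_{k-1,k-j},  j = 1..k-1.
Step k = 1:
  phi_11 = rho(1) = -0.1244.
Step k = 2:
  phi_22 = [rho(2) - phi_11 rho(1)] / [1 - phi_11 rho(1)] = [0.6243 - (-0.1244)(-0.1244)] / [1 - (-0.1244)(-0.1244)]
         = 0.60882464 / 0.98452464 = 0.618395.
  Update: phi_21 = phi_11 - phi_22 phi_11 = -0.1244 - (0.618395)(-0.1244) = -0.047472.
Step k = 3:
  phi_33 = [rho(3) - phi_21 rho(2) - phi_22 rho(1)] / [1 - phi_21 rho(1) - phi_22 rho(2)]
    numerator   = -0.2142 - (-0.047472)(0.6243) - (0.618395)(-0.1244) = -0.10763513
    denominator = 1 - (-0.047472)(-0.1244) - (0.618395)(0.6243) = 0.60803082
  phi_33 = -0.10763513 / 0.60803082 = -0.177.
Therefore phi_{33} = -0.1770.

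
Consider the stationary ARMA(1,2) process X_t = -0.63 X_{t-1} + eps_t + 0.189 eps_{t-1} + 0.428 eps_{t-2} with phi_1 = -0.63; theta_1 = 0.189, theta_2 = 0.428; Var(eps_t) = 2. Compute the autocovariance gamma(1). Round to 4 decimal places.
\gamma(1) = -2.5454

Multiply the model equation by X_{t-k} and take expectations. With theta_0 = psi_0 = 1 and psi_j the MA(infinity) weights, this gives
  gamma(k) - sum_i phi_i gamma(k-i) = c_k,
  c_k = sigma^2 * sum_{j=k..q} theta_j psi_{j-k}   (c_k = 0 for k > q),
using gamma(-m) = gamma(m).
psi-weights needed (psi_j = theta_j + sum_i phi_i psi_{j-i}):
  psi_1 = theta_1 + phi_1 = 0.189 + (-0.63) = -0.441
  psi_2 = theta_2 + phi_1 psi_1 = 0.428 + (-0.63)(-0.441) = 0.70583
Right-hand sides:
  c_0 = sigma^2 (1 + theta_1 psi_1 + theta_2 psi_2) = 2 * (1 + (0.189)(-0.441) + (0.428)(0.70583)) = 2 * 1.218746 = 2.437492
  c_1 = sigma^2 (theta_1 + theta_2 psi_1) = 2 * (0.189 + (0.428)(-0.441)) = 0.000504
  c_2 = sigma^2 theta_2 = 2 * (0.428) = 0.856
Equations for k = 0 and k = 1 (AR order 1):
  gamma(0) = phi_1 gamma(1) + c_0
  gamma(1) = phi_1 gamma(0) + c_1
Substituting the second into the first: gamma(0) (1 - phi_1^2) = c_0 + phi_1 c_1, so
  gamma(0) = (c_0 + phi_1 c_1) / (1 - phi_1^2) = (2.437492 + (-0.63)(0.000504)) / (1 - (-0.63)^2) = 2.437175 / 0.6031 = 4.041079.
  gamma(1) = phi_1 gamma(0) + c_1 = (-0.63)(4.041079) + (0.000504) = -2.545376.
Therefore gamma(1) = -2.5454 (to 4 decimal places).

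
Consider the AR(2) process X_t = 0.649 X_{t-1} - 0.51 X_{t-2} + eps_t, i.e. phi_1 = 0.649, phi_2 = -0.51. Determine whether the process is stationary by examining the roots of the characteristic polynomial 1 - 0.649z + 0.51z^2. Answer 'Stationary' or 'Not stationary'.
\text{Stationary}

The AR(p) characteristic polynomial is P(z) = 1 - 0.649z + 0.51z^2.
Stationarity requires all roots to lie outside the unit circle, i.e. |z| > 1 for every root.
Set 1 + (-0.649) z + (0.51) z^2 = 0, i.e. a z^2 + b z + c = 0 with a = 0.51, b = -0.649, c = 1.
Discriminant D = b^2 - 4ac = (-0.649)^2 - 4*(0.51)*1 = 0.421201 - (2.04) = -1.618799.
D < 0, so the roots are the complex-conjugate pair z = (-b +/- i sqrt(-D)) / (2a) = 0.6363 +/- 1.2474i.
For a conjugate pair |z|^2 = z * conj(z) = (product of roots) = c/a = 1/(0.51) = 1.960784, so |z| = sqrt(1.960784) = 1.4003 for both roots.
Moduli of all roots: 1.4003, 1.4003.
All moduli strictly greater than 1? Yes.
Verdict: Stationary.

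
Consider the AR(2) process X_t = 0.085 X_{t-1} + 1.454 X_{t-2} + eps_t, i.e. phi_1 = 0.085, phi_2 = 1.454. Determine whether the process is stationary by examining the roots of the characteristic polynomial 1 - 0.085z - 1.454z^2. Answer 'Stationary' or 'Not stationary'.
\text{Not stationary}

The AR(p) characteristic polynomial is P(z) = 1 - 0.085z - 1.454z^2.
Stationarity requires all roots to lie outside the unit circle, i.e. |z| > 1 for every root.
Set 1 + (-0.085) z + (-1.454) z^2 = 0, i.e. a z^2 + b z + c = 0 with a = -1.454, b = -0.085, c = 1.
Discriminant D = b^2 - 4ac = (-0.085)^2 - 4*(-1.454)*1 = 0.007225 - (-5.816) = 5.823225.
D >= 0, so the roots are real: z = (-b +/- sqrt(D)) / (2a) = (0.085 +/- 2.413136) / (-2.908).
  z_1 = (0.085 + 2.413136) / (-2.908) = -0.8591,   |z_1| = 0.8591.
  z_2 = (0.085 - 2.413136) / (-2.908) = 0.8006,   |z_2| = 0.8006.
Moduli of all roots: 0.8591, 0.8006.
All moduli strictly greater than 1? No.
Verdict: Not stationary.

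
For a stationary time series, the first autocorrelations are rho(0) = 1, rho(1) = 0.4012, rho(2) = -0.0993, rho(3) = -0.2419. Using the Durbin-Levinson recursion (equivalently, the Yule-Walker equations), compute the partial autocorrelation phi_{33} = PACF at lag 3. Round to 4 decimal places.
\phi_{33} = -0.0861

The PACF at lag k is phi_{kk}, the last component of the solution
to the Yule-Walker system G_k phi = r_k where
  (G_k)_{ij} = rho(|i - j|), (r_k)_i = rho(i), i,j = 1..k.
Equivalently, Durbin-Levinson gives phi_{kk} iteratively:
  phi_{11} = rho(1)
  phi_{kk} = [rho(k) - sum_{j=1..k-1} phi_{k-1,j} rho(k-j)]
            / [1 - sum_{j=1..k-1} phi_{k-1,j} rho(j)],
  phi_{k,j} = phi_{k-1,j} - phi_{kk} phi_{k-1,k-j},  j = 1..k-1.
Step k = 1:
  phi_11 = rho(1) = 0.4012.
Step k = 2:
  phi_22 = [rho(2) - phi_11 rho(1)] / [1 - phi_11 rho(1)] = [-0.0993 - (0.4012)(0.4012)] / [1 - (0.4012)(0.4012)]
         = -0.26026144 / 0.83903856 = -0.31019.
  Update: phi_21 = phi_11 - phi_22 phi_11 = 0.4012 - (-0.31019)(0.4012) = 0.525648.
Step k = 3:
  phi_33 = [rho(3) - phi_21 rho(2) - phi_22 rho(1)] / [1 - phi_21 rho(1) - phi_22 rho(2)]
    numerator   = -0.2419 - (0.525648)(-0.0993) - (-0.31019)(0.4012) = -0.06525487
    denominator = 1 - (0.525648)(0.4012) - (-0.31019)(-0.0993) = 0.75830804
  phi_33 = -0.06525487 / 0.75830804 = -0.0861.
Therefore phi_{33} = -0.0861.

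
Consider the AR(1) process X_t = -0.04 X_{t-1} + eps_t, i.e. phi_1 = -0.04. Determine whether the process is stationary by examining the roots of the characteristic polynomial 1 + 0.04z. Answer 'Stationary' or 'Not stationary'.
\text{Stationary}

The AR(p) characteristic polynomial is P(z) = 1 + 0.04z.
Stationarity requires all roots to lie outside the unit circle, i.e. |z| > 1 for every root.
This is linear in z: 1 + (0.04) z = 0  =>  z = -1/(0.04) = -25,  |z| = 25.
Moduli of all roots: 25.0000.
All moduli strictly greater than 1? Yes.
Verdict: Stationary.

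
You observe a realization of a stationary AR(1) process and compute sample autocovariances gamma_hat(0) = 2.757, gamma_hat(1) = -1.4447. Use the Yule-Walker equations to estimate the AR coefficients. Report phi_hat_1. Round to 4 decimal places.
\hat\phi_{1} = -0.5240

The Yule-Walker equations for an AR(p) process read, in matrix form,
  Gamma_p phi = r_p,   with   (Gamma_p)_{ij} = gamma(|i - j|),
                       (r_p)_i = gamma(i),   i,j = 1..p.
Substitute the sample gammas (Toeplitz matrix and right-hand side of size 1):
  Gamma_p = [[2.757]]
  r_p     = [-1.4447]
With p = 1 this is the single equation gamma(0) phi_1 = gamma(1):
  phi_hat_1 = gamma(1) / gamma(0) = -1.4447 / 2.757 = -0.5240.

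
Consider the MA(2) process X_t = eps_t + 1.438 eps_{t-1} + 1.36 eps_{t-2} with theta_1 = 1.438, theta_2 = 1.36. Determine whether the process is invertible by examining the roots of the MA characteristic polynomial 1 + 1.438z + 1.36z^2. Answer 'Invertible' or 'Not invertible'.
\text{Not invertible}

The MA(q) characteristic polynomial is P(z) = 1 + 1.438z + 1.36z^2.
Invertibility requires all roots to lie outside the unit circle, i.e. |z| > 1 for every root.
Set 1 + (1.438) z + (1.36) z^2 = 0, i.e. a z^2 + b z + c = 0 with a = 1.36, b = 1.438, c = 1.
Discriminant D = b^2 - 4ac = (1.438)^2 - 4*(1.36)*1 = 2.067844 - (5.44) = -3.372156.
D < 0, so the roots are the complex-conjugate pair z = (-b +/- i sqrt(-D)) / (2a) = -0.5287 +/- 0.6751i.
For a conjugate pair |z|^2 = z * conj(z) = (product of roots) = c/a = 1/(1.36) = 0.735294, so |z| = sqrt(0.735294) = 0.8575 for both roots.
Moduli of all roots: 0.8575, 0.8575.
All moduli strictly greater than 1? No.
Verdict: Not invertible.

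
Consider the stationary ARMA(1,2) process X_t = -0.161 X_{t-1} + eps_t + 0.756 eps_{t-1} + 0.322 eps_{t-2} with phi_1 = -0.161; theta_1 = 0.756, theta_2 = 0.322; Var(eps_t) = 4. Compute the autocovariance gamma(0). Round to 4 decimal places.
\gamma(0) = 5.6262

Multiply the model equation by X_{t-k} and take expectations. With theta_0 = psi_0 = 1 and psi_j the MA(infinity) weights, this gives
  gamma(k) - sum_i phi_i gamma(k-i) = c_k,
  c_k = sigma^2 * sum_{j=k..q} theta_j psi_{j-k}   (c_k = 0 for k > q),
using gamma(-m) = gamma(m).
psi-weights needed (psi_j = theta_j + sum_i phi_i psi_{j-i}):
  psi_1 = theta_1 + phi_1 = 0.756 + (-0.161) = 0.595
  psi_2 = theta_2 + phi_1 psi_1 = 0.322 + (-0.161)(0.595) = 0.226205
Right-hand sides:
  c_0 = sigma^2 (1 + theta_1 psi_1 + theta_2 psi_2) = 4 * (1 + (0.756)(0.595) + (0.322)(0.226205)) = 4 * 1.522658 = 6.090632
  c_1 = sigma^2 (theta_1 + theta_2 psi_1) = 4 * (0.756 + (0.322)(0.595)) = 3.79036
  c_2 = sigma^2 theta_2 = 4 * (0.322) = 1.288
Equations for k = 0 and k = 1 (AR order 1):
  gamma(0) = phi_1 gamma(1) + c_0
  gamma(1) = phi_1 gamma(0) + c_1
Substituting the second into the first: gamma(0) (1 - phi_1^2) = c_0 + phi_1 c_1, so
  gamma(0) = (c_0 + phi_1 c_1) / (1 - phi_1^2) = (6.090632 + (-0.161)(3.79036)) / (1 - (-0.161)^2) = 5.480384 / 0.974079 = 5.626221.
Therefore gamma(0) = 5.6262 (to 4 decimal places).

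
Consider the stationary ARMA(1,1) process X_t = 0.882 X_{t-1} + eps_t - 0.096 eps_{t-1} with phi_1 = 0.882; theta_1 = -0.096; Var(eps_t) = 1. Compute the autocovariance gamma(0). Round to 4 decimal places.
\gamma(0) = 3.7819

Multiply the model equation by X_{t-k} and take expectations. With theta_0 = psi_0 = 1 and psi_j the MA(infinity) weights, this gives
  gamma(k) - sum_i phi_i gamma(k-i) = c_k,
  c_k = sigma^2 * sum_{j=k..q} theta_j psi_{j-k}   (c_k = 0 for k > q),
using gamma(-m) = gamma(m).
psi-weights needed (psi_j = theta_j + sum_i phi_i psi_{j-i}):
  psi_1 = theta_1 + phi_1 = -0.096 + (0.882) = 0.786
Right-hand sides:
  c_0 = sigma^2 (1 + theta_1 psi_1) = 1 * (1 + (-0.096)(0.786)) = 1 * 0.924544 = 0.924544
  c_1 = sigma^2 theta_1 = 1 * (-0.096) = -0.096
  c_2 = 0
Equations for k = 0 and k = 1 (AR order 1):
  gamma(0) = phi_1 gamma(1) + c_0
  gamma(1) = phi_1 gamma(0) + c_1
Substituting the second into the first: gamma(0) (1 - phi_1^2) = c_0 + phi_1 c_1, so
  gamma(0) = (c_0 + phi_1 c_1) / (1 - phi_1^2) = (0.924544 + (0.882)(-0.096)) / (1 - (0.882)^2) = 0.839872 / 0.222076 = 3.781912.
Therefore gamma(0) = 3.7819 (to 4 decimal places).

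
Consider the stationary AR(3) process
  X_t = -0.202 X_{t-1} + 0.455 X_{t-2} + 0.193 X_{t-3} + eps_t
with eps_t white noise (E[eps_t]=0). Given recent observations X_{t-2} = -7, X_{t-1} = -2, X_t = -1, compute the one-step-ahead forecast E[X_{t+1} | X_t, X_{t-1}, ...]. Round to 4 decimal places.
E[X_{t+1} \mid \mathcal F_t] = -2.0590

For an AR(p) model X_t = c + sum_i phi_i X_{t-i} + eps_t, the
one-step-ahead conditional mean is
  E[X_{t+1} | X_t, ...] = c + sum_i phi_i X_{t+1-i}.
Substitute known values:
  E[X_{t+1} | ...] = (-0.202) * (-1) + (0.455) * (-2) + (0.193) * (-7)
                   = -2.0590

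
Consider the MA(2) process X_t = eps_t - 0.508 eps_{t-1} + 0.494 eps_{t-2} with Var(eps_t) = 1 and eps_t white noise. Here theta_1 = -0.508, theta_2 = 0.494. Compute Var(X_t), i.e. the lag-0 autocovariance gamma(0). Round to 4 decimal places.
\gamma(0) = 1.5021

For an MA(q) process X_t = eps_t + sum_i theta_i eps_{t-i} with
Var(eps_t) = sigma^2, the variance is
  gamma(0) = sigma^2 * (1 + sum_i theta_i^2).
  sum_i theta_i^2 = (-0.508)^2 + (0.494)^2 = 0.258064 + 0.244036 = 0.5021.
  gamma(0) = 1 * (1 + 0.5021) = 1 * 1.5021 = 1.5021.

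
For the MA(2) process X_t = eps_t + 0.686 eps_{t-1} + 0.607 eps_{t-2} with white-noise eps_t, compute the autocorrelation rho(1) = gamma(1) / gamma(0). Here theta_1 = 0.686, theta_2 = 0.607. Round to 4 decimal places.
\rho(1) = 0.5994

For an MA(q) process with theta_0 = 1, the autocovariance is
  gamma(k) = sigma^2 * sum_{i=0..q-k} theta_i * theta_{i+k},
and rho(k) = gamma(k) / gamma(0). Sigma^2 cancels.
  numerator   = (1)*(0.686) + (0.686)*(0.607) = 1.102402.
  denominator = (1)^2 + (0.686)^2 + (0.607)^2 = 1.839045.
  rho(1) = 1.102402 / 1.839045 = 0.5994.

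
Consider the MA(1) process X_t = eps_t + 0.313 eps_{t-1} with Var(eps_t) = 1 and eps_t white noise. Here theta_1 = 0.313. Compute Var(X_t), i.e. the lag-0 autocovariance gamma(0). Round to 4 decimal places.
\gamma(0) = 1.0980

For an MA(q) process X_t = eps_t + sum_i theta_i eps_{t-i} with
Var(eps_t) = sigma^2, the variance is
  gamma(0) = sigma^2 * (1 + sum_i theta_i^2).
  sum_i theta_i^2 = (0.313)^2 = 0.097969.
  gamma(0) = 1 * (1 + 0.097969) = 1 * 1.097969 = 1.097969, which rounds to 1.0980.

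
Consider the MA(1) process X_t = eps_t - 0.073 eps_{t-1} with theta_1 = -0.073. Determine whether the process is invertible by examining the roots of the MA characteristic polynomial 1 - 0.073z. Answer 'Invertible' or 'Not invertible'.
\text{Invertible}

The MA(q) characteristic polynomial is P(z) = 1 - 0.073z.
Invertibility requires all roots to lie outside the unit circle, i.e. |z| > 1 for every root.
This is linear in z: 1 + (-0.073) z = 0  =>  z = -1/(-0.073) = 13.69863,  |z| = 13.69863.
Moduli of all roots: 13.6986.
All moduli strictly greater than 1? Yes.
Verdict: Invertible.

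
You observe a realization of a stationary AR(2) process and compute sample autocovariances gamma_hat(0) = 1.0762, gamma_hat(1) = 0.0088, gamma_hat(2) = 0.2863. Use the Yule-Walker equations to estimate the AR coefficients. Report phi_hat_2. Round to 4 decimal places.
\hat\phi_{2} = 0.2660

The Yule-Walker equations for an AR(p) process read, in matrix form,
  Gamma_p phi = r_p,   with   (Gamma_p)_{ij} = gamma(|i - j|),
                       (r_p)_i = gamma(i),   i,j = 1..p.
Substitute the sample gammas (Toeplitz matrix and right-hand side of size 2):
  Gamma_p = [[1.0762, 0.0088], [0.0088, 1.0762]]
  r_p     = [0.0088, 0.2863]
Written out:
  1.0762 phi_1 + 0.0088 phi_2 = 0.0088
  0.0088 phi_1 + 1.0762 phi_2 = 0.2863
Solve by Cramer's rule:
  det = gamma(0)^2 - gamma(1)^2 = (1.0762)^2 - (0.0088)^2 = 1.15820644 - 0.00007744 = 1.158129
  phi_hat_1 = [gamma(1) gamma(0) - gamma(1) gamma(2)] / det = [(0.0088)(1.0762) - (0.0088)(0.2863)] / 1.158129 = 0.00695112 / 1.158129 = 0.006
  phi_hat_2 = [gamma(0) gamma(2) - gamma(1)^2] / det = [(1.0762)(0.2863) - (0.0088)^2] / 1.158129 = 0.30803862 / 1.158129 = 0.266
So phi_hat = [0.0060, 0.2660].
Therefore phi_hat_2 = 0.2660.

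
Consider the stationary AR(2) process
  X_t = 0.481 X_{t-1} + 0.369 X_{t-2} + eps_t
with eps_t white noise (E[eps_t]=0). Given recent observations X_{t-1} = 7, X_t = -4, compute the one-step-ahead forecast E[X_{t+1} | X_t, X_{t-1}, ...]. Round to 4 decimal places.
E[X_{t+1} \mid \mathcal F_t] = 0.6590

For an AR(p) model X_t = c + sum_i phi_i X_{t-i} + eps_t, the
one-step-ahead conditional mean is
  E[X_{t+1} | X_t, ...] = c + sum_i phi_i X_{t+1-i}.
Substitute known values:
  E[X_{t+1} | ...] = (0.481) * (-4) + (0.369) * (7)
                   = 0.6590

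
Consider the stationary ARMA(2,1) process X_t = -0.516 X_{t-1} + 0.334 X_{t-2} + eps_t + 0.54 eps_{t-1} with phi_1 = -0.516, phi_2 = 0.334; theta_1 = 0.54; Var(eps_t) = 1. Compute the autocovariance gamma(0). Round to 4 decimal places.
\gamma(0) = 1.2808

Multiply the model equation by X_{t-k} and take expectations. With theta_0 = psi_0 = 1 and psi_j the MA(infinity) weights, this gives
  gamma(k) - sum_i phi_i gamma(k-i) = c_k,
  c_k = sigma^2 * sum_{j=k..q} theta_j psi_{j-k}   (c_k = 0 for k > q),
using gamma(-m) = gamma(m).
psi-weights needed (psi_j = theta_j + sum_i phi_i psi_{j-i}):
  psi_1 = theta_1 + phi_1 = 0.54 + (-0.516) = 0.024
Right-hand sides:
  c_0 = sigma^2 (1 + theta_1 psi_1) = 1 * (1 + (0.54)(0.024)) = 1 * 1.01296 = 1.01296
  c_1 = sigma^2 theta_1 = 1 * (0.54) = 0.54
  c_2 = 0
Equations for k = 0, 1, 2 (AR order 2, c_2 = 0):
  (E0) gamma(0) = phi_1 gamma(1) + phi_2 gamma(2) + c_0
  (E1) gamma(1) = phi_1 gamma(0) + phi_2 gamma(1) + c_1
  (E2) gamma(2) = phi_1 gamma(1) + phi_2 gamma(0)
From (E1): gamma(1) = A gamma(0) + B with
  A = phi_1 / (1 - phi_2) = -0.516 / 0.666 = -0.774775,   B = c_1 / (1 - phi_2) = 0.54 / 0.666 = 0.810811.
Insert (E2) into (E0): gamma(0) (1 - phi_2^2) = phi_1 (1 + phi_2) gamma(1) + c_0.
  phi_1 (1 + phi_2) = (-0.516)(1.334) = -0.688344,   1 - phi_2^2 = 0.888444.
Replace gamma(1) by A gamma(0) + B and collect gamma(0):
  gamma(0) [0.888444 - (-0.688344)(-0.774775)] = (-0.688344)(0.810811) + 1.01296
  gamma(0) * 0.355132 = 0.454843
  gamma(0) = 0.454843 / 0.355132 = 1.280771.
Therefore gamma(0) = 1.2808 (to 4 decimal places).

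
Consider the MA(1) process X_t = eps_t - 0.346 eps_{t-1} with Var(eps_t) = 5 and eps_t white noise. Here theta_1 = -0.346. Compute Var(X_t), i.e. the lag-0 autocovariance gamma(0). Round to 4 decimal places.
\gamma(0) = 5.5986

For an MA(q) process X_t = eps_t + sum_i theta_i eps_{t-i} with
Var(eps_t) = sigma^2, the variance is
  gamma(0) = sigma^2 * (1 + sum_i theta_i^2).
  sum_i theta_i^2 = (-0.346)^2 = 0.119716.
  gamma(0) = 5 * (1 + 0.119716) = 5 * 1.119716 = 5.59858, which rounds to 5.5986.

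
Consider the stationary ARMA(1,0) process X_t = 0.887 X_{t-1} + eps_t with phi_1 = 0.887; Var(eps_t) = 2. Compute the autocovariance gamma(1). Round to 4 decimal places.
\gamma(1) = 8.3196

Multiply the model equation by X_{t-k} and take expectations. With theta_0 = psi_0 = 1 and psi_j the MA(infinity) weights, this gives
  gamma(k) - sum_i phi_i gamma(k-i) = c_k,
  c_k = sigma^2 * sum_{j=k..q} theta_j psi_{j-k}   (c_k = 0 for k > q),
using gamma(-m) = gamma(m).
Pure AR (q = 0): c_0 = sigma^2 = 2, c_k = 0 for k >= 1.
Equations for k = 0 and k = 1 (AR order 1):
  gamma(0) = phi_1 gamma(1) + c_0
  gamma(1) = phi_1 gamma(0) + c_1
Substituting the second into the first: gamma(0) (1 - phi_1^2) = c_0 + phi_1 c_1, so
  gamma(0) = c_0 / (1 - phi_1^2) = 2 / (1 - (0.887)^2) = 2 / 0.213231 = 9.379499.
  gamma(1) = phi_1 gamma(0) = (0.887)(9.379499) = 8.319616.
Therefore gamma(1) = 8.3196 (to 4 decimal places).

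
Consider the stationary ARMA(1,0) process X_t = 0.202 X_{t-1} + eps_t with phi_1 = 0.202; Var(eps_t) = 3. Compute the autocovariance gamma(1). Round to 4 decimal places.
\gamma(1) = 0.6318

Multiply the model equation by X_{t-k} and take expectations. With theta_0 = psi_0 = 1 and psi_j the MA(infinity) weights, this gives
  gamma(k) - sum_i phi_i gamma(k-i) = c_k,
  c_k = sigma^2 * sum_{j=k..q} theta_j psi_{j-k}   (c_k = 0 for k > q),
using gamma(-m) = gamma(m).
Pure AR (q = 0): c_0 = sigma^2 = 3, c_k = 0 for k >= 1.
Equations for k = 0 and k = 1 (AR order 1):
  gamma(0) = phi_1 gamma(1) + c_0
  gamma(1) = phi_1 gamma(0) + c_1
Substituting the second into the first: gamma(0) (1 - phi_1^2) = c_0 + phi_1 c_1, so
  gamma(0) = c_0 / (1 - phi_1^2) = 3 / (1 - (0.202)^2) = 3 / 0.959196 = 3.127619.
  gamma(1) = phi_1 gamma(0) = (0.202)(3.127619) = 0.631779.
Therefore gamma(1) = 0.6318 (to 4 decimal places).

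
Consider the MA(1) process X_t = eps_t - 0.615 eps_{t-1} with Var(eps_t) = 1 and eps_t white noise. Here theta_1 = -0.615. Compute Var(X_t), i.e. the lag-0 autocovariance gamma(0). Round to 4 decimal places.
\gamma(0) = 1.3782

For an MA(q) process X_t = eps_t + sum_i theta_i eps_{t-i} with
Var(eps_t) = sigma^2, the variance is
  gamma(0) = sigma^2 * (1 + sum_i theta_i^2).
  sum_i theta_i^2 = (-0.615)^2 = 0.378225.
  gamma(0) = 1 * (1 + 0.378225) = 1 * 1.378225 = 1.378225, which rounds to 1.3782.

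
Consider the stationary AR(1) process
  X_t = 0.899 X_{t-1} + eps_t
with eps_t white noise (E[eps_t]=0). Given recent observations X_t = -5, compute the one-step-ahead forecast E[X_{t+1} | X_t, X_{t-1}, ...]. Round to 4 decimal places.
E[X_{t+1} \mid \mathcal F_t] = -4.4950

For an AR(p) model X_t = c + sum_i phi_i X_{t-i} + eps_t, the
one-step-ahead conditional mean is
  E[X_{t+1} | X_t, ...] = c + sum_i phi_i X_{t+1-i}.
Substitute known values:
  E[X_{t+1} | ...] = (0.899) * (-5)
                   = -4.4950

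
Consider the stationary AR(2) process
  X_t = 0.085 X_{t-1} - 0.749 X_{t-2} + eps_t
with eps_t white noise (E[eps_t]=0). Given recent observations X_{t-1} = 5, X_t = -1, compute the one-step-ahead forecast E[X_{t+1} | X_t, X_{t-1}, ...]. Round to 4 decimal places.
E[X_{t+1} \mid \mathcal F_t] = -3.8300

For an AR(p) model X_t = c + sum_i phi_i X_{t-i} + eps_t, the
one-step-ahead conditional mean is
  E[X_{t+1} | X_t, ...] = c + sum_i phi_i X_{t+1-i}.
Substitute known values:
  E[X_{t+1} | ...] = (0.085) * (-1) + (-0.749) * (5)
                   = -3.8300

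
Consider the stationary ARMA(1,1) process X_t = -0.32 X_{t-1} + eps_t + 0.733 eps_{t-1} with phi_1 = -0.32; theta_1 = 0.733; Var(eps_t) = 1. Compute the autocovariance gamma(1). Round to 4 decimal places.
\gamma(1) = 0.3522

Multiply the model equation by X_{t-k} and take expectations. With theta_0 = psi_0 = 1 and psi_j the MA(infinity) weights, this gives
  gamma(k) - sum_i phi_i gamma(k-i) = c_k,
  c_k = sigma^2 * sum_{j=k..q} theta_j psi_{j-k}   (c_k = 0 for k > q),
using gamma(-m) = gamma(m).
psi-weights needed (psi_j = theta_j + sum_i phi_i psi_{j-i}):
  psi_1 = theta_1 + phi_1 = 0.733 + (-0.32) = 0.413
Right-hand sides:
  c_0 = sigma^2 (1 + theta_1 psi_1) = 1 * (1 + (0.733)(0.413)) = 1 * 1.302729 = 1.302729
  c_1 = sigma^2 theta_1 = 1 * (0.733) = 0.733
  c_2 = 0
Equations for k = 0 and k = 1 (AR order 1):
  gamma(0) = phi_1 gamma(1) + c_0
  gamma(1) = phi_1 gamma(0) + c_1
Substituting the second into the first: gamma(0) (1 - phi_1^2) = c_0 + phi_1 c_1, so
  gamma(0) = (c_0 + phi_1 c_1) / (1 - phi_1^2) = (1.302729 + (-0.32)(0.733)) / (1 - (-0.32)^2) = 1.068169 / 0.8976 = 1.190028.
  gamma(1) = phi_1 gamma(0) + c_1 = (-0.32)(1.190028) + (0.733) = 0.352191.
Therefore gamma(1) = 0.3522 (to 4 decimal places).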